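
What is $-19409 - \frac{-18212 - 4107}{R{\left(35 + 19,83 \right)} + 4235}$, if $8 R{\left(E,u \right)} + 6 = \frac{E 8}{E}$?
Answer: $- \frac{328718593}{16941} \approx -19404.0$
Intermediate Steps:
$R{\left(E,u \right)} = \frac{1}{4}$ ($R{\left(E,u \right)} = - \frac{3}{4} + \frac{E 8 \frac{1}{E}}{8} = - \frac{3}{4} + \frac{8 E \frac{1}{E}}{8} = - \frac{3}{4} + \frac{1}{8} \cdot 8 = - \frac{3}{4} + 1 = \frac{1}{4}$)
$-19409 - \frac{-18212 - 4107}{R{\left(35 + 19,83 \right)} + 4235} = -19409 - \frac{-18212 - 4107}{\frac{1}{4} + 4235} = -19409 - - \frac{22319}{\frac{16941}{4}} = -19409 - \left(-22319\right) \frac{4}{16941} = -19409 - - \frac{89276}{16941} = -19409 + \frac{89276}{16941} = - \frac{328718593}{16941}$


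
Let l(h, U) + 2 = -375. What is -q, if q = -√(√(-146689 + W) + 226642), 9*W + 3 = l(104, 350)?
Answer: √(2039778 + 3*I*√1320581)/3 ≈ 476.07 + 0.40231*I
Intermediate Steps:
l(h, U) = -377 (l(h, U) = -2 - 375 = -377)
W = -380/9 (W = -⅓ + (⅑)*(-377) = -⅓ - 377/9 = -380/9 ≈ -42.222)
q = -√(226642 + I*√1320581/3) (q = -√(√(-146689 - 380/9) + 226642) = -√(√(-1320581/9) + 226642) = -√(I*√1320581/3 + 226642) = -√(226642 + I*√1320581/3) ≈ -476.07 - 0.40231*I)
-q = -(-1)*√(2039778 + 3*I*√1320581)/3 = √(2039778 + 3*I*√1320581)/3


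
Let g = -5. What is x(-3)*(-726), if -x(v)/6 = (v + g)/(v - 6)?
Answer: 3872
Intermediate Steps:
x(v) = -6*(-5 + v)/(-6 + v) (x(v) = -6*(v - 5)/(v - 6) = -6*(-5 + v)/(-6 + v))
x(-3)*(-726) = (6*(5 - 1*(-3))/(-6 - 3))*(-726) = (6*(5 + 3)/(-9))*(-726) = (6*(-⅑)*8)*(-726) = -16/3*(-726) = 3872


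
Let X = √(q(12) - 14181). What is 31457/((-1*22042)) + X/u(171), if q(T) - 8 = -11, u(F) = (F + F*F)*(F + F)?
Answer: -31457/22042 + I*√394/1676484 ≈ -1.4271 + 1.184e-5*I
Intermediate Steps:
u(F) = 2*F*(F + F²) (u(F) = (F + F²)*(2*F) = 2*F*(F + F²))
q(T) = -3 (q(T) = 8 - 11 = -3)
X = 6*I*√394 (X = √(-3 - 14181) = √(-14184) = 6*I*√394 ≈ 119.1*I)
31457/((-1*22042)) + X/u(171) = 31457/((-1*22042)) + (6*I*√394)/((2*171²*(1 + 171))) = 31457/(-22042) + (6*I*√394)/((2*29241*172)) = 31457*(-1/22042) + (6*I*√394)/10058904 = -31457/22042 + (6*I*√394)*(1/10058904) = -31457/22042 + I*√394/1676484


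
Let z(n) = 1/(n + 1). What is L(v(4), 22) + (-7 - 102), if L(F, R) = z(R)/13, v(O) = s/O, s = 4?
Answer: -32590/299 ≈ -109.00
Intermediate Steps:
z(n) = 1/(1 + n)
v(O) = 4/O
L(F, R) = 1/(13*(1 + R)) (L(F, R) = 1/((1 + R)*13) = (1/13)/(1 + R) = 1/(13*(1 + R)))
L(v(4), 22) + (-7 - 102) = 1/(13*(1 + 22)) + (-7 - 102) = (1/13)/23 - 109 = (1/13)*(1/23) - 109 = 1/299 - 109 = -32590/299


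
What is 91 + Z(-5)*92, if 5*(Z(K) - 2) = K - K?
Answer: 275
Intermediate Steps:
Z(K) = 2 (Z(K) = 2 + (K - K)/5 = 2 + (⅕)*0 = 2 + 0 = 2)
91 + Z(-5)*92 = 91 + 2*92 = 91 + 184 = 275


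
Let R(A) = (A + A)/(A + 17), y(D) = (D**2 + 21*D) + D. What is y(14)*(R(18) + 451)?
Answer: 1139112/5 ≈ 2.2782e+5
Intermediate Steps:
y(D) = D**2 + 22*D
R(A) = 2*A/(17 + A) (R(A) = (2*A)/(17 + A) = 2*A/(17 + A))
y(14)*(R(18) + 451) = (14*(22 + 14))*(2*18/(17 + 18) + 451) = (14*36)*(2*18/35 + 451) = 504*(2*18*(1/35) + 451) = 504*(36/35 + 451) = 504*(15821/35) = 1139112/5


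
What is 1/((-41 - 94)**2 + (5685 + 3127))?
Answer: 1/27037 ≈ 3.6986e-5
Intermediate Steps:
1/((-41 - 94)**2 + (5685 + 3127)) = 1/((-135)**2 + 8812) = 1/(18225 + 8812) = 1/27037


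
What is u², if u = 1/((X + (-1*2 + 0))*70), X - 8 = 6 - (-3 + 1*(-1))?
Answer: 1/1254400 ≈ 7.9719e-7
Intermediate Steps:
X = 18 (X = 8 + (6 - (-3 + 1*(-1))) = 8 + (6 - (-3 - 1)) = 8 + (6 - 1*(-4)) = 8 + (6 + 4) = 8 + 10 = 18)
u = 1/1120 (u = 1/((18 + (-1*2 + 0))*70) = (1/70)/(18 + (-2 + 0)) = (1/70)/(18 - 2) = (1/70)/16 = (1/16)*(1/70) = 1/1120 ≈ 0.00089286)
u² = (1/1120)² = 1/1254400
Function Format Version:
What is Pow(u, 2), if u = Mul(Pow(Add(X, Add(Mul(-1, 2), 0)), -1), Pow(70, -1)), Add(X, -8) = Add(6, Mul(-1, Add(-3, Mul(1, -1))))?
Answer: Rational(1, 1254400) ≈ 7.9719e-7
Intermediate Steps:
X = 18 (X = Add(8, Add(6, Mul(-1, Add(-3, Mul(1, -1))))) = Add(8, Add(6, Mul(-1, Add(-3, -1)))) = Add(8, Add(6, Mul(-1, -4))) = Add(8, Add(6, 4)) = Add(8, 10) = 18)
u = Rational(1, 1120) (u = Mul(Pow(Add(18, Add(Mul(-1, 2), 0)), -1), Pow(70, -1)) = Mul(Pow(Add(18, Add(-2, 0)), -1), Rational(1, 70)) = Mul(Pow(Add(18, -2), -1), Rational(1, 70)) = Mul(Pow(16, -1), Rational(1, 70)) = Mul(Rational(1, 16), Rational(1, 70)) = Rational(1, 1120) ≈ 0.00089286)
Pow(u, 2) = Pow(Rational(1, 1120), 2) = Rational(1, 1254400)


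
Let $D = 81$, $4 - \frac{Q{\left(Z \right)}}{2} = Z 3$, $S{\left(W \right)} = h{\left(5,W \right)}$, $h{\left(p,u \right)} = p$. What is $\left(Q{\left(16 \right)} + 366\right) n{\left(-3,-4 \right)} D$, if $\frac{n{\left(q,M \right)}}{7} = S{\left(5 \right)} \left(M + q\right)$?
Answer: $-5516910$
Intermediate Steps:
$S{\left(W \right)} = 5$
$Q{\left(Z \right)} = 8 - 6 Z$ ($Q{\left(Z \right)} = 8 - 2 Z 3 = 8 - 2 \cdot 3 Z = 8 - 6 Z$)
$n{\left(q,M \right)} = 35 M + 35 q$ ($n{\left(q,M \right)} = 7 \cdot 5 \left(M + q\right) = 7 \left(5 M + 5 q\right) = 35 M + 35 q$)
$\left(Q{\left(16 \right)} + 366\right) n{\left(-3,-4 \right)} D = \left(\left(8 - 96\right) + 366\right) \left(35 \left(-4\right) + 35 \left(-3\right)\right) 81 = \left(\left(8 - 96\right) + 366\right) \left(-140 - 105\right) 81 = \left(-88 + 366\right) \left(\left(-245\right) 81\right) = 278 \left(-19845\right) = -5516910$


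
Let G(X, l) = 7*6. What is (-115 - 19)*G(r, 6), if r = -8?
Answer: -5628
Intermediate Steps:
G(X, l) = 42
(-115 - 19)*G(r, 6) = (-115 - 19)*42 = -134*42 = -5628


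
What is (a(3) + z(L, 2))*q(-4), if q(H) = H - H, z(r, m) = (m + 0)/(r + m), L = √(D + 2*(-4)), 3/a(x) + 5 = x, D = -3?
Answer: 0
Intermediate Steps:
a(x) = 3/(-5 + x)
L = I*√11 (L = √(-3 + 2*(-4)) = √(-3 - 8) = √(-11) = I*√11 ≈ 3.3166*I)
z(r, m) = m/(m + r)
q(H) = 0
(a(3) + z(L, 2))*q(-4) = (3/(-5 + 3) + 2/(2 + I*√11))*0 = (3/(-2) + 2/(2 + I*√11))*0 = (3*(-½) + 2/(2 + I*√11))*0 = (-3/2 + 2/(2 + I*√11))*0 = 0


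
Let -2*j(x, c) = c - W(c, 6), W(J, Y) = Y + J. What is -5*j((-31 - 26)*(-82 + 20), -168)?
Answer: -15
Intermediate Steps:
W(J, Y) = J + Y
j(x, c) = 3 (j(x, c) = -(c - (c + 6))/2 = -(c - (6 + c))/2 = -(c + (-6 - c))/2 = -1/2*(-6) = 3)
-5*j((-31 - 26)*(-82 + 20), -168) = -5*3 = -15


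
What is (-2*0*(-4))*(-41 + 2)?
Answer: 0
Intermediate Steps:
(-2*0*(-4))*(-41 + 2) = (0*(-4))*(-39) = 0*(-39) = 0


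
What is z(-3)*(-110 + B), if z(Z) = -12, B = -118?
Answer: 2736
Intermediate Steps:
z(-3)*(-110 + B) = -12*(-110 - 118) = -12*(-228) = 2736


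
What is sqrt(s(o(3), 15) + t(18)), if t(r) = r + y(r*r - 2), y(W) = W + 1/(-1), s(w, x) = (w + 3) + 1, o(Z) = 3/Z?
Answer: 2*sqrt(86) ≈ 18.547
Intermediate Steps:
s(w, x) = 4 + w (s(w, x) = (3 + w) + 1 = 4 + w)
y(W) = -1 + W (y(W) = W - 1 = -1 + W)
t(r) = -3 + r + r**2 (t(r) = r + (-1 + (r*r - 2)) = r + (-1 + (r**2 - 2)) = r + (-1 + (-2 + r**2)) = r + (-3 + r**2) = -3 + r + r**2)
sqrt(s(o(3), 15) + t(18)) = sqrt((4 + 3/3) + (-3 + 18 + 18**2)) = sqrt((4 + 3*(1/3)) + (-3 + 18 + 324)) = sqrt((4 + 1) + 339) = sqrt(5 + 339) = sqrt(344) = 2*sqrt(86)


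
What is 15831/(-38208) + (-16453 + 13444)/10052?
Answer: -22841757/32005568 ≈ -0.71368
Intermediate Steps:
15831/(-38208) + (-16453 + 13444)/10052 = 15831*(-1/38208) - 3009*1/10052 = -5277/12736 - 3009/10052 = -22841757/32005568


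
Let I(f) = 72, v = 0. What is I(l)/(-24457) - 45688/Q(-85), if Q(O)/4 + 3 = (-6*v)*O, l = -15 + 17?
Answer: 279347638/73371 ≈ 3807.3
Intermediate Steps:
l = 2
Q(O) = -12 (Q(O) = -12 + 4*((-6*0)*O) = -12 + 4*(0*O) = -12 + 4*0 = -12 + 0 = -12)
I(l)/(-24457) - 45688/Q(-85) = 72/(-24457) - 45688/(-12) = 72*(-1/24457) - 45688*(-1/12) = -72/24457 + 11422/3 = 279347638/73371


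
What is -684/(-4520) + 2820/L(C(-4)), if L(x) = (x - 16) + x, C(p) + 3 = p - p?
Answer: -1591419/12430 ≈ -128.03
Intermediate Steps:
C(p) = -3 (C(p) = -3 + (p - p) = -3 + 0 = -3)
L(x) = -16 + 2*x (L(x) = (-16 + x) + x = -16 + 2*x)
-684/(-4520) + 2820/L(C(-4)) = -684/(-4520) + 2820/(-16 + 2*(-3)) = -684*(-1/4520) + 2820/(-16 - 6) = 171/1130 + 2820/(-22) = 171/1130 + 2820*(-1/22) = 171/1130 - 1410/11 = -1591419/12430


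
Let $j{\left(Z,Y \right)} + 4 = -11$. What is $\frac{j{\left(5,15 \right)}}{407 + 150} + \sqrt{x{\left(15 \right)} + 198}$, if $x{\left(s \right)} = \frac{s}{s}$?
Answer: $- \frac{15}{557} + \sqrt{199} \approx 14.08$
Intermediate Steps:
$j{\left(Z,Y \right)} = -15$ ($j{\left(Z,Y \right)} = -4 - 11 = -15$)
$x{\left(s \right)} = 1$
$\frac{j{\left(5,15 \right)}}{407 + 150} + \sqrt{x{\left(15 \right)} + 198} = \frac{1}{407 + 150} \left(-15\right) + \sqrt{1 + 198} = \frac{1}{557} \left(-15\right) + \sqrt{199} = - \frac{15}{557} + \sqrt{199}$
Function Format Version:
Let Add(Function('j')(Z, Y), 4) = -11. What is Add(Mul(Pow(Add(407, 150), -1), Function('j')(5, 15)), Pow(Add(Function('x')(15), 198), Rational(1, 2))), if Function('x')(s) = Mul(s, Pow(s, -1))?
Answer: Add(Rational(-15, 557), Pow(199, Rational(1, 2))) ≈ 14.080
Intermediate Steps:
Function('j')(Z, Y) = -15 (Function('j')(Z, Y) = Add(-4, -11) = -15)
Function('x')(s) = 1
Add(Mul(Pow(Add(407, 150), -1), Function('j')(5, 15)), Pow(Add(Function('x')(15), 198), Rational(1, 2))) = Add(Mul(Pow(Add(407, 150), -1), -15), Pow(Add(1, 198), Rational(1, 2))) = Add(Mul(Pow(557, -1), -15), Pow(199, Rational(1, 2))) = Add(Mul(Rational(1, 557), -15), Pow(199, Rational(1, 2))) = Add(Rational(-15, 557), Pow(199, Rational(1, 2)))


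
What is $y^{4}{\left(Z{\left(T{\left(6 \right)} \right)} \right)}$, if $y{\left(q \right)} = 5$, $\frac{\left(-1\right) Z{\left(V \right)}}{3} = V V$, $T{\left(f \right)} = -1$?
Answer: $625$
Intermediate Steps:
$Z{\left(V \right)} = - 3 V^{2}$ ($Z{\left(V \right)} = - 3 V V = - 3 V^{2}$)
$y^{4}{\left(Z{\left(T{\left(6 \right)} \right)} \right)} = 5^{4} = 625$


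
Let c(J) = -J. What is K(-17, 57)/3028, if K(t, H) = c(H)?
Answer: -57/3028 ≈ -0.018824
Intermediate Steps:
K(t, H) = -H
K(-17, 57)/3028 = -1*57/3028 = -57*1/3028 = -57/3028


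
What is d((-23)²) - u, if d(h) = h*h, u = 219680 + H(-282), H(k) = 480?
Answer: 59681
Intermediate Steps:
u = 220160 (u = 219680 + 480 = 220160)
d(h) = h²
d((-23)²) - u = ((-23)²)² - 1*220160 = 529² - 220160 = 279841 - 220160 = 59681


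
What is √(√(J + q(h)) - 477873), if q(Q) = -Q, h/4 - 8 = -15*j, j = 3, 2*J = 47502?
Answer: √(-477873 + √23899) ≈ 691.17*I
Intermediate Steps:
J = 23751 (J = (½)*47502 = 23751)
h = -148 (h = 32 + 4*(-15*3) = 32 + 4*(-45) = 32 - 180 = -148)
√(√(J + q(h)) - 477873) = √(√(23751 - 1*(-148)) - 477873) = √(√(23751 + 148) - 477873) = √(√23899 - 477873) = √(-477873 + √23899)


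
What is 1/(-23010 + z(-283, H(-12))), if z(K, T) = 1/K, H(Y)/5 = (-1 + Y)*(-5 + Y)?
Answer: -283/6511831 ≈ -4.3459e-5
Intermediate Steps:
H(Y) = 5*(-1 + Y)*(-5 + Y) (H(Y) = 5*((-1 + Y)*(-5 + Y)) = 5*(-1 + Y)*(-5 + Y))
1/(-23010 + z(-283, H(-12))) = 1/(-23010 + 1/(-283)) = 1/(-23010 - 1/283) = 1/(-6511831/283) = -283/6511831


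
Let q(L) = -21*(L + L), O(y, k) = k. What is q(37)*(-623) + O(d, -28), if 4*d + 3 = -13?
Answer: 968114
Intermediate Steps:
d = -4 (d = -¾ + (¼)*(-13) = -¾ - 13/4 = -4)
q(L) = -42*L
q(37)*(-623) + O(d, -28) = -42*37*(-623) - 28 = -1554*(-623) - 28 = 968142 - 28 = 968114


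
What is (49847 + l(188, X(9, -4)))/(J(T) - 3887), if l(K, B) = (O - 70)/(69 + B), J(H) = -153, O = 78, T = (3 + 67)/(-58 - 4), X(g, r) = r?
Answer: -3240063/262600 ≈ -12.338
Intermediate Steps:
T = -35/31 (T = 70/(-62) = 70*(-1/62) = -35/31 ≈ -1.1290)
l(K, B) = 8/(69 + B) (l(K, B) = (78 - 70)/(69 + B) = 8/(69 + B))
(49847 + l(188, X(9, -4)))/(J(T) - 3887) = (49847 + 8/(69 - 4))/(-153 - 3887) = (49847 + 8/65)/(-4040) = (49847 + 8*(1/65))*(-1/4040) = (49847 + 8/65)*(-1/4040) = (3240063/65)*(-1/4040) = -3240063/262600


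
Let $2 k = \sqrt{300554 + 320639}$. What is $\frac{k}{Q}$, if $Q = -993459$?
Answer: $- \frac{\sqrt{621193}}{1986918} \approx -0.00039667$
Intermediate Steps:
$k = \frac{\sqrt{621193}}{2}$ ($k = \frac{\sqrt{300554 + 320639}}{2} = \frac{\sqrt{621193}}{2} \approx 394.08$)
$\frac{k}{Q} = \frac{\frac{1}{2} \sqrt{621193}}{-993459} = \frac{\sqrt{621193}}{2} \left(- \frac{1}{993459}\right) = - \frac{\sqrt{621193}}{1986918}$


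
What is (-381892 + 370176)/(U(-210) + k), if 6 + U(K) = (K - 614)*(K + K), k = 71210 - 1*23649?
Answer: -11716/393635 ≈ -0.029764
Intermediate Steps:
k = 47561 (k = 71210 - 23649 = 47561)
U(K) = -6 + 2*K*(-614 + K) (U(K) = -6 + (K - 614)*(K + K) = -6 + (-614 + K)*(2*K) = -6 + 2*K*(-614 + K))
(-381892 + 370176)/(U(-210) + k) = (-381892 + 370176)/((-6 - 1228*(-210) + 2*(-210)²) + 47561) = -11716/((-6 + 257880 + 2*44100) + 47561) = -11716/((-6 + 257880 + 88200) + 47561) = -11716/(346074 + 47561) = -11716/393635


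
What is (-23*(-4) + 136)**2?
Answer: 51984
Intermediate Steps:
(-23*(-4) + 136)**2 = (92 + 136)**2 = 228**2 = 51984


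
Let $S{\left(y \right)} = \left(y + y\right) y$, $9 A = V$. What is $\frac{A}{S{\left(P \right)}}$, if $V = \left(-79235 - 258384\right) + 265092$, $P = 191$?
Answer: $- \frac{72527}{656658} \approx -0.11045$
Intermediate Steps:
$V = -72527$ ($V = -337619 + 265092 = -72527$)
$A = - \frac{72527}{9}$ ($A = \frac{1}{9} \left(-72527\right) = - \frac{72527}{9} \approx -8058.6$)
$S{\left(y \right)} = 2 y^{2}$ ($S{\left(y \right)} = 2 y y = 2 y^{2}$)
$\frac{A}{S{\left(P \right)}} = - \frac{72527}{9 \cdot 2 \cdot 191^{2}} = - \frac{72527}{9 \cdot 2 \cdot 36481} = - \frac{72527}{9 \cdot 72962} = \left(- \frac{72527}{9}\right) \frac{1}{72962} = - \frac{72527}{656658}$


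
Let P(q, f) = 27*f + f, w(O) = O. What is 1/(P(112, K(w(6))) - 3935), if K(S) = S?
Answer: -1/3767 ≈ -0.00026546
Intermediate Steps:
P(q, f) = 28*f
1/(P(112, K(w(6))) - 3935) = 1/(28*6 - 3935) = 1/(168 - 3935) = 1/(-3767) = -1/3767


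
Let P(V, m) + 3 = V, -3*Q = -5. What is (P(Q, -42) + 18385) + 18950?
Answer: 112001/3 ≈ 37334.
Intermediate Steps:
Q = 5/3 (Q = -⅓*(-5) = 5/3 ≈ 1.6667)
P(V, m) = -3 + V
(P(Q, -42) + 18385) + 18950 = ((-3 + 5/3) + 18385) + 18950 = (-4/3 + 18385) + 18950 = 55151/3 + 18950 = 112001/3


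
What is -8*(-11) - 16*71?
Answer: -1048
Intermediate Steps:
-8*(-11) - 16*71 = 88 - 1136 = -1048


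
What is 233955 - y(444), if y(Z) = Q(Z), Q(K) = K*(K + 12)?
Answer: 31491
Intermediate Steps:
Q(K) = K*(12 + K)
y(Z) = Z*(12 + Z)
233955 - y(444) = 233955 - 444*(12 + 444) = 233955 - 444*456 = 233955 - 1*202464 = 233955 - 202464 = 31491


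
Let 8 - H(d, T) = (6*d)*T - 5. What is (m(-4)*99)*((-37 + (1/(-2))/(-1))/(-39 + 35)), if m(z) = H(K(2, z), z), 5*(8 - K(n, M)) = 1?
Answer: 7234227/40 ≈ 1.8086e+5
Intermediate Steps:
K(n, M) = 39/5 (K(n, M) = 8 - 1/5*1 = 8 - 1/5 = 39/5)
H(d, T) = 13 - 6*T*d (H(d, T) = 8 - ((6*d)*T - 5) = 8 - (6*T*d - 5) = 8 - (-5 + 6*T*d) = 8 + (5 - 6*T*d) = 13 - 6*T*d)
m(z) = 13 - 234*z/5 (m(z) = 13 - 6*z*39/5 = 13 - 234*z/5)
(m(-4)*99)*((-37 + (1/(-2))/(-1))/(-39 + 35)) = ((13 - 234/5*(-4))*99)*((-37 + (1/(-2))/(-1))/(-39 + 35)) = ((13 + 936/5)*99)*((-37 - (-1)/2)/(-4)) = ((1001/5)*99)*((-37 - 1*(-1/2))*(-1/4)) = 99099*((-37 + 1/2)*(-1/4))/5 = 99099*(-73/2*(-1/4))/5 = (99099/5)*(73/8) = 7234227/40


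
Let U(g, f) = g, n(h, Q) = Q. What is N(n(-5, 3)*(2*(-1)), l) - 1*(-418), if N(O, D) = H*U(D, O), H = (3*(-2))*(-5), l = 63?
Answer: 2308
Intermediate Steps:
H = 30 (H = -6*(-5) = 30)
N(O, D) = 30*D
N(n(-5, 3)*(2*(-1)), l) - 1*(-418) = 30*63 - 1*(-418) = 1890 + 418 = 2308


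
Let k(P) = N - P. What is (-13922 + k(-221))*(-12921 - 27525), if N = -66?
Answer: 556820082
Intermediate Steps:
k(P) = -66 - P
(-13922 + k(-221))*(-12921 - 27525) = (-13922 + (-66 - 1*(-221)))*(-12921 - 27525) = (-13922 + (-66 + 221))*(-40446) = (-13922 + 155)*(-40446) = -13767*(-40446) = 556820082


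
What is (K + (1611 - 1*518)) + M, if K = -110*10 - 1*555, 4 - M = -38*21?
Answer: 240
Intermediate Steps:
M = 802 (M = 4 - (-38)*21 = 4 - 1*(-798) = 4 + 798 = 802)
K = -1655 (K = -1100 - 555 = -1655)
(K + (1611 - 1*518)) + M = (-1655 + (1611 - 1*518)) + 802 = (-1655 + (1611 - 518)) + 802 = (-1655 + 1093) + 802 = -562 + 802 = 240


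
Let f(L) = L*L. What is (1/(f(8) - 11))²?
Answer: 1/2809 ≈ 0.00035600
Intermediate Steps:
f(L) = L²
(1/(f(8) - 11))² = (1/(8² - 11))² = (1/(64 - 11))² = (1/53)² = 1/2809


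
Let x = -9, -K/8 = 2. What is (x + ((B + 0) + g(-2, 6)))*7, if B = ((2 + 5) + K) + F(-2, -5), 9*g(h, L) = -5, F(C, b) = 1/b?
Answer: -5908/45 ≈ -131.29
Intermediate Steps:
K = -16 (K = -8*2 = -16)
g(h, L) = -5/9 (g(h, L) = (1/9)*(-5) = -5/9)
B = -46/5 (B = ((2 + 5) - 16) + 1/(-5) = (7 - 16) - 1/5 = -9 - 1/5 = -46/5 ≈ -9.2000)
(x + ((B + 0) + g(-2, 6)))*7 = (-9 + ((-46/5 + 0) - 5/9))*7 = (-9 + (-46/5 - 5/9))*7 = (-9 - 439/45)*7 = -844/45*7 = -5908/45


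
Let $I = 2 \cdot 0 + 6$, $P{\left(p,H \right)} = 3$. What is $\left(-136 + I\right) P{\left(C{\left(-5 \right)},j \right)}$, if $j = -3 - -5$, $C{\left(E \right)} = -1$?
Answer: $-390$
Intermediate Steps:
$j = 2$ ($j = -3 + 5 = 2$)
$I = 6$ ($I = 0 + 6 = 6$)
$\left(-136 + I\right) P{\left(C{\left(-5 \right)},j \right)} = \left(-136 + 6\right) 3 = \left(-130\right) 3 = -390$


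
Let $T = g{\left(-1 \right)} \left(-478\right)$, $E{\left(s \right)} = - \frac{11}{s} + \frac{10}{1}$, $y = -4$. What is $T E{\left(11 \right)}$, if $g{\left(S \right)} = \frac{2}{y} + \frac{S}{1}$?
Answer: $6453$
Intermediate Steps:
$g{\left(S \right)} = - \frac{1}{2} + S$ ($g{\left(S \right)} = \frac{2}{-4} + \frac{S}{1} = 2 \left(- \frac{1}{4}\right) + S 1 = - \frac{1}{2} + S$)
$E{\left(s \right)} = 10 - \frac{11}{s}$ ($E{\left(s \right)} = - \frac{11}{s} + 10 \cdot 1 = - \frac{11}{s} + 10 = 10 - \frac{11}{s}$)
$T = 717$ ($T = \left(- \frac{1}{2} - 1\right) \left(-478\right) = \left(- \frac{3}{2}\right) \left(-478\right) = 717$)
$T E{\left(11 \right)} = 717 \left(10 - \frac{11}{11}\right) = 717 \left(10 - 1\right) = 717 \cdot 9 = 6453$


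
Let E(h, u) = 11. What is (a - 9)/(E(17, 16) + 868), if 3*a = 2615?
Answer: 2588/2637 ≈ 0.98142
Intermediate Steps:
a = 2615/3 (a = (1/3)*2615 = 2615/3 ≈ 871.67)
(a - 9)/(E(17, 16) + 868) = (2615/3 - 9)/(11 + 868) = (2588/3)/879 = (2588/3)*(1/879) = 2588/2637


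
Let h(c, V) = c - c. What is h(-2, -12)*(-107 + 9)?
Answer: 0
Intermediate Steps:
h(c, V) = 0
h(-2, -12)*(-107 + 9) = 0*(-107 + 9) = 0*(-98) = 0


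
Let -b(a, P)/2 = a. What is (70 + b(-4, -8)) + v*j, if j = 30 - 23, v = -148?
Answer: -958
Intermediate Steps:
b(a, P) = -2*a
j = 7
(70 + b(-4, -8)) + v*j = (70 - 2*(-4)) - 148*7 = (70 + 8) - 1036 = 78 - 1036 = -958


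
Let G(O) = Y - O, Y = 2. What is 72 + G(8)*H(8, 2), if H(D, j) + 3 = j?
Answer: 78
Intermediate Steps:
H(D, j) = -3 + j
G(O) = 2 - O
72 + G(8)*H(8, 2) = 72 + (2 - 1*8)*(-3 + 2) = 72 + (2 - 8)*(-1) = 72 - 6*(-1) = 72 + 6 = 78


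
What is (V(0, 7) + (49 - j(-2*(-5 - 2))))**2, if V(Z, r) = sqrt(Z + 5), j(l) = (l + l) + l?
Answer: (7 + sqrt(5))**2 ≈ 85.305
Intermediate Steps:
j(l) = 3*l (j(l) = 2*l + l = 3*l)
V(Z, r) = sqrt(5 + Z)
(V(0, 7) + (49 - j(-2*(-5 - 2))))**2 = (sqrt(5 + 0) + (49 - 3*(-2*(-5 - 2))))**2 = (sqrt(5) + (49 - 3*(-2*(-7))))**2 = (sqrt(5) + (49 - 3*14))**2 = (sqrt(5) + (49 - 1*42))**2 = (sqrt(5) + (49 - 42))**2 = (sqrt(5) + 7)**2 = (7 + sqrt(5))**2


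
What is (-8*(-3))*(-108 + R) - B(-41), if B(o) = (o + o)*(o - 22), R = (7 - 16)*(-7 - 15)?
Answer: -3006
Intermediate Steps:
R = 198 (R = -9*(-22) = 198)
B(o) = 2*o*(-22 + o) (B(o) = (2*o)*(-22 + o) = 2*o*(-22 + o))
(-8*(-3))*(-108 + R) - B(-41) = (-8*(-3))*(-108 + 198) - 2*(-41)*(-22 - 41) = 24*90 - 2*(-41)*(-63) = 2160 - 1*5166 = 2160 - 5166 = -3006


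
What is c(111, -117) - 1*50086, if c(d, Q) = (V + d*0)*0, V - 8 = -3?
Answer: -50086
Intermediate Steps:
V = 5 (V = 8 - 3 = 5)
c(d, Q) = 0 (c(d, Q) = (5 + d*0)*0 = (5 + 0)*0 = 5*0 = 0)
c(111, -117) - 1*50086 = 0 - 1*50086 = 0 - 50086 = -50086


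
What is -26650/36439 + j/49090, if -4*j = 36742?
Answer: -252762913/275198540 ≈ -0.91848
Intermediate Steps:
j = -18371/2 (j = -1/4*36742 = -18371/2 ≈ -9185.5)
-26650/36439 + j/49090 = -26650/36439 - 18371/2/49090 = -26650*1/36439 - 18371/2*1/49090 = -2050/2803 - 18371/98180 = -252762913/275198540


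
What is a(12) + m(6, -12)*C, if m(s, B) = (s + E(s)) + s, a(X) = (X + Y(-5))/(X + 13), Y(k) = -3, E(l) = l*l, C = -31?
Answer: -37191/25 ≈ -1487.6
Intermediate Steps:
E(l) = l²
a(X) = (-3 + X)/(13 + X) (a(X) = (X - 3)/(X + 13) = (-3 + X)/(13 + X))
m(s, B) = s² + 2*s (m(s, B) = (s + s²) + s = s² + 2*s)
a(12) + m(6, -12)*C = (-3 + 12)/(13 + 12) + (6*(2 + 6))*(-31) = 9/25 + (6*8)*(-31) = (1/25)*9 + 48*(-31) = 9/25 - 1488 = -37191/25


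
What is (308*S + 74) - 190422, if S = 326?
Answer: -89940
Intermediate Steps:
(308*S + 74) - 190422 = (308*326 + 74) - 190422 = (100408 + 74) - 190422 = 100482 - 190422 = -89940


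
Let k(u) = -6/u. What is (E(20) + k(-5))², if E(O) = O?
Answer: 11236/25 ≈ 449.44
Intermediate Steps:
(E(20) + k(-5))² = (20 - 6/(-5))² = (20 - 6*(-⅕))² = (20 + 6/5)² = (106/5)² = 11236/25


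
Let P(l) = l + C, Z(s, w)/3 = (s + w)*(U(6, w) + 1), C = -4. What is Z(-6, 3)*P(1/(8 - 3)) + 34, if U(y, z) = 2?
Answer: 683/5 ≈ 136.60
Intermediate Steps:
Z(s, w) = 9*s + 9*w (Z(s, w) = 3*((s + w)*(2 + 1)) = 3*((s + w)*3) = 3*(3*s + 3*w) = 9*s + 9*w)
P(l) = -4 + l (P(l) = l - 4 = -4 + l)
Z(-6, 3)*P(1/(8 - 3)) + 34 = (9*(-6) + 9*3)*(-4 + 1/(8 - 3)) + 34 = (-54 + 27)*(-4 + 1/5) + 34 = -27*(-4 + 1/5) + 34 = -27*(-19/5) + 34 = 513/5 + 34 = 683/5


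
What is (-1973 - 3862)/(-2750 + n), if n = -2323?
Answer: 1945/1691 ≈ 1.1502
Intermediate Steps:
(-1973 - 3862)/(-2750 + n) = (-1973 - 3862)/(-2750 - 2323) = -5835/(-5073) = -5835*(-1/5073) = 1945/1691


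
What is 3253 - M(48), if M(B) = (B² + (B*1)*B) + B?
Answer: -1403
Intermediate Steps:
M(B) = B + 2*B² (M(B) = (B² + B*B) + B = (B² + B²) + B = 2*B² + B = B + 2*B²)
3253 - M(48) = 3253 - 48*(1 + 2*48) = 3253 - 48*(1 + 96) = 3253 - 48*97 = 3253 - 1*4656 = 3253 - 4656 = -1403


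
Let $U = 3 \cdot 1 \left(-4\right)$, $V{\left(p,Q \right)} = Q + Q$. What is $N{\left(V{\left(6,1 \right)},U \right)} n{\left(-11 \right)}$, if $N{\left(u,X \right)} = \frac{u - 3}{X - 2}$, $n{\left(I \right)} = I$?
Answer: $- \frac{11}{14} \approx -0.78571$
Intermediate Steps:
$V{\left(p,Q \right)} = 2 Q$
$U = -12$ ($U = 3 \left(-4\right) = -12$)
$N{\left(u,X \right)} = \frac{-3 + u}{-2 + X}$
$N{\left(V{\left(6,1 \right)},U \right)} n{\left(-11 \right)} = \frac{-3 + 2 \cdot 1}{-2 - 12} \left(-11\right) = \frac{-3 + 2}{-14} \left(-11\right) = \left(- \frac{1}{14}\right) \left(-1\right) \left(-11\right) = \frac{1}{14} \left(-11\right) = - \frac{11}{14}$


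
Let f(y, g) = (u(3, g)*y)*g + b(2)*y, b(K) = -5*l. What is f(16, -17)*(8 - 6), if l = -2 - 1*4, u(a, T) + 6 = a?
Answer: 2592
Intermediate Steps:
u(a, T) = -6 + a
l = -6 (l = -2 - 4 = -6)
b(K) = 30 (b(K) = -5*(-6) = 30)
f(y, g) = 30*y - 3*g*y (f(y, g) = ((-6 + 3)*y)*g + 30*y = (-3*y)*g + 30*y = -3*g*y + 30*y = 30*y - 3*g*y)
f(16, -17)*(8 - 6) = (3*16*(10 - 1*(-17)))*(8 - 6) = (3*16*(10 + 17))*2 = (3*16*27)*2 = 1296*2 = 2592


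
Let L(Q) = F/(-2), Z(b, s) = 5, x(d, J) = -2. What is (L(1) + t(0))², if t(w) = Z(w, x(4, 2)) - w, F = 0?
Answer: 25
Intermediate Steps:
L(Q) = 0 (L(Q) = 0/(-2) = 0*(-½) = 0)
t(w) = 5 - w
(L(1) + t(0))² = (0 + (5 - 1*0))² = (0 + (5 + 0))² = (0 + 5)² = 5² = 25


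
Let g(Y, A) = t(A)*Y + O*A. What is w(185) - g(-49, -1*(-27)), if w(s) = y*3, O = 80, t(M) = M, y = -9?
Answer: -864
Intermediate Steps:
w(s) = -27 (w(s) = -9*3 = -27)
g(Y, A) = 80*A + A*Y (g(Y, A) = A*Y + 80*A = 80*A + A*Y)
w(185) - g(-49, -1*(-27)) = -27 - (-1*(-27))*(80 - 49) = -27 - 27*31 = -27 - 1*837 = -27 - 837 = -864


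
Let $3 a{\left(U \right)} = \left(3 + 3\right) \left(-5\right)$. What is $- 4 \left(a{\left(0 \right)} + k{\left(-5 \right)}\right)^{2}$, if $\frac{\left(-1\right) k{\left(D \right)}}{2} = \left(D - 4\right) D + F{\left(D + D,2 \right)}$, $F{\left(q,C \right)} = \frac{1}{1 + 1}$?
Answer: $-40804$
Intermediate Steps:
$a{\left(U \right)} = -10$ ($a{\left(U \right)} = \frac{\left(3 + 3\right) \left(-5\right)}{3} = \frac{6 \left(-5\right)}{3} = \frac{1}{3} \left(-30\right) = -10$)
$F{\left(q,C \right)} = \frac{1}{2}$
$k{\left(D \right)} = -1 - 2 D \left(-4 + D\right)$ ($k{\left(D \right)} = - 2 \left(\left(D - 4\right) D + \frac{1}{2}\right) = - 2 \left(\left(-4 + D\right) D + \frac{1}{2}\right) = - 2 \left(D \left(-4 + D\right) + \frac{1}{2}\right) = - 2 \left(\frac{1}{2} + D \left(-4 + D\right)\right) = -1 - 2 D \left(-4 + D\right)$)
$- 4 \left(a{\left(0 \right)} + k{\left(-5 \right)}\right)^{2} = - 4 \left(-10 - \left(41 + 50\right)\right)^{2} = - 4 \left(-10 - 91\right)^{2} = - 4 \left(-101\right)^{2} = \left(-4\right) 10201 = -40804$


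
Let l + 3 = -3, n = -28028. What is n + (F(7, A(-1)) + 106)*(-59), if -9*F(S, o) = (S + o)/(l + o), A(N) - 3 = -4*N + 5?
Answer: -1850107/54 ≈ -34261.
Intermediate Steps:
l = -6 (l = -3 - 3 = -6)
A(N) = 8 - 4*N (A(N) = 3 + (-4*N + 5) = 3 + (5 - 4*N) = 8 - 4*N)
F(S, o) = -(S + o)/(9*(-6 + o))
n + (F(7, A(-1)) + 106)*(-59) = -28028 + ((-1*7 - (8 - 4*(-1)))/(9*(-6 + (8 - 4*(-1)))) + 106)*(-59) = -28028 + ((-7 - (8 + 4))/(9*(-6 + (8 + 4))) + 106)*(-59) = -28028 + ((-7 - 1*12)/(9*(-6 + 12)) + 106)*(-59) = -28028 + ((⅑)*(-7 - 12)/6 + 106)*(-59) = -28028 + ((⅑)*(⅙)*(-19) + 106)*(-59) = -28028 + (-19/54 + 106)*(-59) = -28028 + (5705/54)*(-59) = -28028 - 336595/54 = -1850107/54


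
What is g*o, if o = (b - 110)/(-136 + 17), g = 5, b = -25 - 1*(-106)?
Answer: 145/119 ≈ 1.2185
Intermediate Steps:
b = 81 (b = -25 + 106 = 81)
o = 29/119 (o = (81 - 110)/(-136 + 17) = -29/(-119) = -29*(-1/119) = 29/119 ≈ 0.24370)
g*o = 5*(29/119) = 145/119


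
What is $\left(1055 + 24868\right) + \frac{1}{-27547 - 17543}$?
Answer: $\frac{1168868069}{45090} \approx 25923.0$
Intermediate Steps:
$\left(1055 + 24868\right) + \frac{1}{-27547 - 17543} = 25923 + \frac{1}{-45090} = 25923 - \frac{1}{45090} = \frac{1168868069}{45090}$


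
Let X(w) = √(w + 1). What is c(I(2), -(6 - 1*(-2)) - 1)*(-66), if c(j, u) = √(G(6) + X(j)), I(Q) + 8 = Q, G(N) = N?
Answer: -66*√(6 + I*√5) ≈ -164.36 - 29.631*I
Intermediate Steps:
X(w) = √(1 + w)
I(Q) = -8 + Q
c(j, u) = √(6 + √(1 + j))
c(I(2), -(6 - 1*(-2)) - 1)*(-66) = √(6 + √(1 + (-8 + 2)))*(-66) = √(6 + √(1 - 6))*(-66) = √(6 + √(-5))*(-66) = √(6 + I*√5)*(-66) = -66*√(6 + I*√5)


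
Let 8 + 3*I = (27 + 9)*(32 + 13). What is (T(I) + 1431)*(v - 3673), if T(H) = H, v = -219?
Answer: -22982260/3 ≈ -7.6608e+6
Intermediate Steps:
I = 1612/3 (I = -8/3 + ((27 + 9)*(32 + 13))/3 = -8/3 + (36*45)/3 = -8/3 + (⅓)*1620 = -8/3 + 540 = 1612/3 ≈ 537.33)
(T(I) + 1431)*(v - 3673) = (1612/3 + 1431)*(-219 - 3673) = (5905/3)*(-3892) = -22982260/3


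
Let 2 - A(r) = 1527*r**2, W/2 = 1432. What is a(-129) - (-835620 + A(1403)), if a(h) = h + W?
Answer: 3006598896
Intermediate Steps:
W = 2864 (W = 2*1432 = 2864)
A(r) = 2 - 1527*r**2
a(h) = 2864 + h (a(h) = h + 2864 = 2864 + h)
a(-129) - (-835620 + A(1403)) = (2864 - 129) - (-835620 + (2 - 1527*1403**2)) = 2735 - (-835620 + (2 - 1527*1968409)) = 2735 - (-835620 + (2 - 3005760543)) = 2735 - (-835620 - 3005760541) = 2735 - 1*(-3006596161) = 2735 + 3006596161 = 3006598896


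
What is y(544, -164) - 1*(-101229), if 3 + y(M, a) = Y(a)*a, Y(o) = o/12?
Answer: 310402/3 ≈ 1.0347e+5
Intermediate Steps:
Y(o) = o/12 (Y(o) = o*(1/12) = o/12)
y(M, a) = -3 + a²/12 (y(M, a) = -3 + (a/12)*a = -3 + a²/12)
y(544, -164) - 1*(-101229) = (-3 + (1/12)*(-164)²) - 1*(-101229) = (-3 + (1/12)*26896) + 101229 = (-3 + 6724/3) + 101229 = 6715/3 + 101229 = 310402/3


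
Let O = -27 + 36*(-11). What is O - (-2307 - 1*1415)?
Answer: 3299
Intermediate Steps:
O = -423 (O = -27 - 396 = -423)
O - (-2307 - 1*1415) = -423 - (-2307 - 1*1415) = -423 - (-2307 - 1415) = -423 - 1*(-3722) = -423 + 3722 = 3299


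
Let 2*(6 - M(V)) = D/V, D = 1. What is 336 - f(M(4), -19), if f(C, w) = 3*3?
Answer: 327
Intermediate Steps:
M(V) = 6 - 1/(2*V)
f(C, w) = 9
336 - f(M(4), -19) = 336 - 1*9 = 336 - 9 = 327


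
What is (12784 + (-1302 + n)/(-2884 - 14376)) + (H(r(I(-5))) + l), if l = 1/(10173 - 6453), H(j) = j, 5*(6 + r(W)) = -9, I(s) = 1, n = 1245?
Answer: 41016212897/3210360 ≈ 12776.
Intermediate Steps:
r(W) = -39/5 (r(W) = -6 + (1/5)*(-9) = -6 - 9/5 = -39/5)
l = 1/3720 ≈ 0.00026882
(12784 + (-1302 + n)/(-2884 - 14376)) + (H(r(I(-5))) + l) = (12784 + (-1302 + 1245)/(-2884 - 14376)) + (-39/5 + 1/3720) = (12784 - 57/(-17260)) - 5803/744 = (12784 - 57*(-1/17260)) - 5803/744 = (12784 + 57/17260) - 5803/744 = 220651897/17260 - 5803/744 = 41016212897/3210360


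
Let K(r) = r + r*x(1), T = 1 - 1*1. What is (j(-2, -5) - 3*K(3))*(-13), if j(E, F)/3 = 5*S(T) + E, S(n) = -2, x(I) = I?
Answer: 702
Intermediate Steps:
T = 0 (T = 1 - 1 = 0)
K(r) = 2*r (K(r) = r + r*1 = r + r = 2*r)
j(E, F) = -30 + 3*E (j(E, F) = 3*(5*(-2) + E) = 3*(-10 + E) = -30 + 3*E)
(j(-2, -5) - 3*K(3))*(-13) = ((-30 + 3*(-2)) - 6*3)*(-13) = ((-30 - 6) - 3*6)*(-13) = (-36 - 18)*(-13) = -54*(-13) = 702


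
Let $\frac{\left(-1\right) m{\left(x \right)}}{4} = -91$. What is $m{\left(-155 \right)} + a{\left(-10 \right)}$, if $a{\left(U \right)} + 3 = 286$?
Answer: $647$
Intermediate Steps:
$m{\left(x \right)} = 364$ ($m{\left(x \right)} = \left(-4\right) \left(-91\right) = 364$)
$a{\left(U \right)} = 283$ ($a{\left(U \right)} = -3 + 286 = 283$)
$m{\left(-155 \right)} + a{\left(-10 \right)} = 364 + 283 = 647$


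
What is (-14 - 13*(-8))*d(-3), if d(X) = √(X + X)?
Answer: 90*I*√6 ≈ 220.45*I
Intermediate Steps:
d(X) = √2*√X (d(X) = √(2*X) = √2*√X)
(-14 - 13*(-8))*d(-3) = (-14 - 13*(-8))*(√2*√(-3)) = (-14 + 104)*(√2*(I*√3)) = 90*(I*√6) = 90*I*√6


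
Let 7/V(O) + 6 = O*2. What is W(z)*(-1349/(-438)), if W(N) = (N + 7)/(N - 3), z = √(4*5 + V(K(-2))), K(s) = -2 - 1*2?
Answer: 12141/1022 + 6745*√78/4599 ≈ 24.833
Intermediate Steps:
K(s) = -4 (K(s) = -2 - 2 = -4)
V(O) = 7/(-6 + 2*O) (V(O) = 7/(-6 + O*2) = 7/(-6 + 2*O))
z = √78/2 (z = √(4*5 + 7/(2*(-3 - 4))) = √(20 + (7/2)/(-7)) = √(20 + (7/2)*(-⅐)) = √(20 - ½) = √(39/2) = √78/2 ≈ 4.4159)
W(N) = (7 + N)/(-3 + N)
W(z)*(-1349/(-438)) = ((7 + √78/2)/(-3 + √78/2))*(-1349/(-438)) = ((7 + √78/2)/(-3 + √78/2))*(-1349*(-1/438)) = ((7 + √78/2)/(-3 + √78/2))*(1349/438) = 1349*(7 + √78/2)/(438*(-3 + √78/2))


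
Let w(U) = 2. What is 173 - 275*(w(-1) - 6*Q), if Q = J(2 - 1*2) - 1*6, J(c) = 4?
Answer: -3677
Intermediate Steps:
Q = -2 (Q = 4 - 1*6 = 4 - 6 = -2)
173 - 275*(w(-1) - 6*Q) = 173 - 275*(2 - 6*(-2)) = 173 - 275*(2 + 12) = 173 - 275*14 = 173 - 3850 = -3677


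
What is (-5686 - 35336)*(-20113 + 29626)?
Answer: -390242286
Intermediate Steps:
(-5686 - 35336)*(-20113 + 29626) = -41022*9513 = -390242286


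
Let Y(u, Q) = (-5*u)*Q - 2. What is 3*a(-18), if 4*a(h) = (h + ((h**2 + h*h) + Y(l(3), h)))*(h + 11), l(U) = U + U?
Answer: -6132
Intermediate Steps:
l(U) = 2*U
Y(u, Q) = -2 - 5*Q*u (Y(u, Q) = -5*Q*u - 2 = -2 - 5*Q*u)
a(h) = (11 + h)*(-2 - 29*h + 2*h**2)/4 (a(h) = ((h + ((h**2 + h*h) + (-2 - 5*h*2*3)))*(h + 11))/4 = ((h + ((h**2 + h**2) + (-2 - 5*h*6)))*(11 + h))/4 = ((h + (2*h**2 + (-2 - 30*h)))*(11 + h))/4 = ((h + (-2 - 30*h + 2*h**2))*(11 + h))/4 = ((-2 - 29*h + 2*h**2)*(11 + h))/4 = ((11 + h)*(-2 - 29*h + 2*h**2))/4 = (11 + h)*(-2 - 29*h + 2*h**2)/4)
3*a(-18) = 3*(-11/2 + (1/2)*(-18)**3 - 321/4*(-18) - 7/4*(-18)**2) = 3*(-11/2 + (1/2)*(-5832) + 2889/2 - 7/4*324) = 3*(-11/2 - 2916 + 2889/2 - 567) = 3*(-2044) = -6132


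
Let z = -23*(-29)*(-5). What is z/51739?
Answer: -3335/51739 ≈ -0.064458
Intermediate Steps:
z = -3335 (z = 667*(-5) = -3335)
z/51739 = -3335/51739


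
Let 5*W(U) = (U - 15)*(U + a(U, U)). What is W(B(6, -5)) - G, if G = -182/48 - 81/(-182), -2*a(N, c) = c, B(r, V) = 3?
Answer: -2767/10920 ≈ -0.25339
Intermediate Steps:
a(N, c) = -c/2
W(U) = U*(-15 + U)/10 (W(U) = ((U - 15)*(U - U/2))/5 = ((-15 + U)*(U/2))/5 = (U*(-15 + U)/2)/5 = U*(-15 + U)/10)
G = -7309/2184 (G = -182*1/48 - 81*(-1/182) = -91/24 + 81/182 = -7309/2184 ≈ -3.3466)
W(B(6, -5)) - G = (⅒)*3*(-15 + 3) - 1*(-7309/2184) = (⅒)*3*(-12) + 7309/2184 = -18/5 + 7309/2184 = -2767/10920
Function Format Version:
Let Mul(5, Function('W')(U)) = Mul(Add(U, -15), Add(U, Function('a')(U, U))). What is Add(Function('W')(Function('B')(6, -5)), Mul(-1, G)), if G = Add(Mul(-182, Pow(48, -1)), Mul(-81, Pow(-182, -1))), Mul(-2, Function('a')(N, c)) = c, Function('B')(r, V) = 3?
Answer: Rational(-2767, 10920) ≈ -0.25339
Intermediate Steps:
Function('a')(N, c) = Mul(Rational(-1, 2), c)
Function('W')(U) = Mul(Rational(1, 10), U, Add(-15, U)) (Function('W')(U) = Mul(Rational(1, 5), Mul(Add(U, -15), Add(U, Mul(Rational(-1, 2), U)))) = Mul(Rational(1, 5), Mul(Add(-15, U), Mul(Rational(1, 2), U))) = Mul(Rational(1, 5), Mul(Rational(1, 2), U, Add(-15, U))) = Mul(Rational(1, 10), U, Add(-15, U)))
G = Rational(-7309, 2184) (G = Add(Mul(-182, Rational(1, 48)), Mul(-81, Rational(-1, 182))) = Add(Rational(-91, 24), Rational(81, 182)) = Rational(-7309, 2184) ≈ -3.3466)
Add(Function('W')(Function('B')(6, -5)), Mul(-1, G)) = Add(Mul(Rational(1, 10), 3, Add(-15, 3)), Mul(-1, Rational(-7309, 2184))) = Add(Mul(Rational(1, 10), 3, -12), Rational(7309, 2184)) = Add(Rational(-18, 5), Rational(7309, 2184)) = Rational(-2767, 10920)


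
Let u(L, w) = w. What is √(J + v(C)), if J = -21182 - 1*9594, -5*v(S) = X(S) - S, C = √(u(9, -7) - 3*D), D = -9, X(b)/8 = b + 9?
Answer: √(-769760 - 70*√5)/5 ≈ 175.49*I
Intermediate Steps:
X(b) = 72 + 8*b (X(b) = 8*(b + 9) = 8*(9 + b) = 72 + 8*b)
C = 2*√5 (C = √(-7 - 3*(-9)) = √(-7 + 27) = √20 = 2*√5 ≈ 4.4721)
v(S) = -72/5 - 7*S/5 (v(S) = -((72 + 8*S) - S)/5 = -(72 + 7*S)/5 = -72/5 - 7*S/5)
J = -30776 (J = -21182 - 9594 = -30776)
√(J + v(C)) = √(-30776 + (-72/5 - 14*√5/5)) = √(-153952/5 - 14*√5/5)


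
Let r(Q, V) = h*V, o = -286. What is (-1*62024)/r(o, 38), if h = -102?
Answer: 15506/969 ≈ 16.002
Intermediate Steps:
r(Q, V) = -102*V
(-1*62024)/r(o, 38) = (-1*62024)/((-102*38)) = -62024/(-3876) = -62024*(-1/3876) = 15506/969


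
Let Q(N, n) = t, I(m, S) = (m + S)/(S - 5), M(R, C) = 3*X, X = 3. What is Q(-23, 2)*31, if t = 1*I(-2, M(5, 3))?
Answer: 217/4 ≈ 54.250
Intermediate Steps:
M(R, C) = 9 (M(R, C) = 3*3 = 9)
I(m, S) = (S + m)/(-5 + S)
t = 7/4 (t = 1*((9 - 2)/(-5 + 9)) = 1*(7/4) = 7/4 ≈ 1.7500)
Q(N, n) = 7/4
Q(-23, 2)*31 = (7/4)*31 = 217/4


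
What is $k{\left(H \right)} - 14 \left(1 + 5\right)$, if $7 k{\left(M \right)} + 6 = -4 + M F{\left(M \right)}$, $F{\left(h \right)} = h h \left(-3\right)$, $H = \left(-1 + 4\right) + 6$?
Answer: $- \frac{2785}{7} \approx -397.86$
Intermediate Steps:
$H = 9$ ($H = 3 + 6 = 9$)
$F{\left(h \right)} = - 3 h^{2}$ ($F{\left(h \right)} = h^{2} \left(-3\right) = - 3 h^{2}$)
$k{\left(M \right)} = - \frac{10}{7} - \frac{3 M^{3}}{7}$ ($k{\left(M \right)} = - \frac{6}{7} + \frac{-4 + M \left(- 3 M^{2}\right)}{7} = - \frac{6}{7} + \frac{-4 - 3 M^{3}}{7} = - \frac{6}{7} - \left(\frac{4}{7} + \frac{3 M^{3}}{7}\right) = - \frac{10}{7} - \frac{3 M^{3}}{7}$)
$k{\left(H \right)} - 14 \left(1 + 5\right) = \left(- \frac{10}{7} - \frac{3 \cdot 9^{3}}{7}\right) - 14 \left(1 + 5\right) = \left(- \frac{10}{7} - \frac{2187}{7}\right) - 84 = - \frac{2197}{7} - 84 = - \frac{2785}{7}$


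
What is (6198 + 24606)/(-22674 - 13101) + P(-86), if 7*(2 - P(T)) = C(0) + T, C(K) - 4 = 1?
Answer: 1060999/83475 ≈ 12.710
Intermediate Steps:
C(K) = 5 (C(K) = 4 + 1 = 5)
P(T) = 9/7 - T/7 (P(T) = 2 - (5 + T)/7 = 2 + (-5/7 - T/7) = 9/7 - T/7)
(6198 + 24606)/(-22674 - 13101) + P(-86) = (6198 + 24606)/(-22674 - 13101) + (9/7 - 1/7*(-86)) = 30804/(-35775) + (9/7 + 86/7) = 30804*(-1/35775) + 95/7 = -10268/11925 + 95/7 = 1060999/83475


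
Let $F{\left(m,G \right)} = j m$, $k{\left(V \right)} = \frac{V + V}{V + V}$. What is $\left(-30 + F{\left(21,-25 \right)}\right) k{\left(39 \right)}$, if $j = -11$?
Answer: $-261$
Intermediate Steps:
$k{\left(V \right)} = 1$ ($k{\left(V \right)} = \frac{2 V}{2 V} = 2 V \frac{1}{2 V} = 1$)
$F{\left(m,G \right)} = - 11 m$
$\left(-30 + F{\left(21,-25 \right)}\right) k{\left(39 \right)} = \left(-30 - 231\right) 1 = \left(-261\right) 1 = -261$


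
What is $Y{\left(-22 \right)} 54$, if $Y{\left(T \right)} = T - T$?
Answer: $0$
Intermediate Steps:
$Y{\left(T \right)} = 0$
$Y{\left(-22 \right)} 54 = 0 \cdot 54 = 0$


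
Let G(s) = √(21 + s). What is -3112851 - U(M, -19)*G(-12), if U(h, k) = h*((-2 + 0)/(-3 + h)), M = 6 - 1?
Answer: -3112836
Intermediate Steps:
M = 5
U(h, k) = -2*h/(-3 + h) (U(h, k) = h*(-2/(-3 + h)) = -2*h/(-3 + h))
-3112851 - U(M, -19)*G(-12) = -3112851 - (-2*5/(-3 + 5))*√(21 - 12) = -3112851 - (-2*5/2)*√9 = -3112851 - (-2*5*½)*3 = -3112851 - (-5)*3 = -3112851 - 1*(-15) = -3112851 + 15 = -3112836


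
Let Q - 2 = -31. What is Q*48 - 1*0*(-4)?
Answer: -1392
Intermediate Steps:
Q = -29 (Q = 2 - 31 = -29)
Q*48 - 1*0*(-4) = -29*48 - 1*0*(-4) = -1392 + 0*(-4) = -1392 + 0 = -1392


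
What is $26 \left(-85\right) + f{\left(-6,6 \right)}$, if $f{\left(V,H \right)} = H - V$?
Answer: $-2198$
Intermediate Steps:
$26 \left(-85\right) + f{\left(-6,6 \right)} = 26 \left(-85\right) + \left(6 - -6\right) = -2210 + \left(6 + 6\right) = -2210 + 12 = -2198$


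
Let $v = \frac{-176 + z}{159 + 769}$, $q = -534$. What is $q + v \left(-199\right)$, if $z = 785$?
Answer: $- \frac{21267}{32} \approx -664.59$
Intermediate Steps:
$v = \frac{21}{32}$ ($v = \frac{-176 + 785}{159 + 769} = \frac{609}{928} = 609 \cdot \frac{1}{928} = \frac{21}{32} \approx 0.65625$)
$q + v \left(-199\right) = -534 + \frac{21}{32} \left(-199\right) = -534 - \frac{4179}{32} = - \frac{21267}{32}$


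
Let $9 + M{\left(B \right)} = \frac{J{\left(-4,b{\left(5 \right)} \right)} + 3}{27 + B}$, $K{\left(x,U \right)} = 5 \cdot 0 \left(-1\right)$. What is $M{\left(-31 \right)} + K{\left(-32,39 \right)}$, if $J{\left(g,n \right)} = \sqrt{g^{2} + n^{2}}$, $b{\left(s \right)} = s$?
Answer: $- \frac{39}{4} - \frac{\sqrt{41}}{4} \approx -11.351$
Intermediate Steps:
$K{\left(x,U \right)} = 0$ ($K{\left(x,U \right)} = 0 \left(-1\right) = 0$)
$M{\left(B \right)} = -9 + \frac{3 + \sqrt{41}}{27 + B}$ ($M{\left(B \right)} = -9 + \frac{\sqrt{\left(-4\right)^{2} + 5^{2}} + 3}{27 + B} = -9 + \frac{\sqrt{16 + 25} + 3}{27 + B} = -9 + \frac{\sqrt{41} + 3}{27 + B} = -9 + \frac{3 + \sqrt{41}}{27 + B}$)
$M{\left(-31 \right)} + K{\left(-32,39 \right)} = \frac{-240 + \sqrt{41} - -279}{27 - 31} + 0 = \frac{-240 + \sqrt{41} + 279}{-4} + 0 = - \frac{39 + \sqrt{41}}{4} + 0 = \left(- \frac{39}{4} - \frac{\sqrt{41}}{4}\right) + 0 = - \frac{39}{4} - \frac{\sqrt{41}}{4}$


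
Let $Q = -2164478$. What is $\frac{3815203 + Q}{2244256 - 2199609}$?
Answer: $\frac{1650725}{44647} \approx 36.973$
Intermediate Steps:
$\frac{3815203 + Q}{2244256 - 2199609} = \frac{3815203 - 2164478}{2244256 - 2199609} = \frac{1650725}{44647}$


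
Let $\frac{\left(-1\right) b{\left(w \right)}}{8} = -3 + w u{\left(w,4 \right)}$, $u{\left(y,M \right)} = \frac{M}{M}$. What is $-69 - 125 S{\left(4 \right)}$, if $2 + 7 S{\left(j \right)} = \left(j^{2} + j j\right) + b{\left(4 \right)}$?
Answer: $- \frac{3233}{7} \approx -461.86$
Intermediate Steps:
$u{\left(y,M \right)} = 1$
$b{\left(w \right)} = 24 - 8 w$ ($b{\left(w \right)} = - 8 \left(-3 + w 1\right) = - 8 \left(-3 + w\right) = 24 - 8 w$)
$S{\left(j \right)} = - \frac{10}{7} + \frac{2 j^{2}}{7}$ ($S{\left(j \right)} = - \frac{2}{7} + \frac{\left(j^{2} + j j\right) + \left(24 - 32\right)}{7} = - \frac{2}{7} + \frac{\left(j^{2} + j^{2}\right) + \left(24 - 32\right)}{7} = - \frac{2}{7} + \frac{2 j^{2} - 8}{7} = - \frac{2}{7} + \frac{-8 + 2 j^{2}}{7} = - \frac{2}{7} + \left(- \frac{8}{7} + \frac{2 j^{2}}{7}\right) = - \frac{10}{7} + \frac{2 j^{2}}{7}$)
$-69 - 125 S{\left(4 \right)} = -69 - 125 \left(- \frac{10}{7} + \frac{2 \cdot 4^{2}}{7}\right) = -69 - 125 \left(- \frac{10}{7} + \frac{2}{7} \cdot 16\right) = -69 - 125 \left(- \frac{10}{7} + \frac{32}{7}\right) = -69 - \frac{2750}{7} = - \frac{3233}{7}$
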